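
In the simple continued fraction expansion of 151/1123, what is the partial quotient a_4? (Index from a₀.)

151 = 0·1123 + 151   →  a_0 = 0
1123 = 7·151 + 66   →  a_1 = 7
151 = 2·66 + 19   →  a_2 = 2
66 = 3·19 + 9   →  a_3 = 3
19 = 2·9 + 1   →  a_4 = 2

2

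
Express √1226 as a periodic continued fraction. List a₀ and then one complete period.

a₀ = ⌊√1226⌋ = 35.
With m₀=0, d₀=1 and mₖ₊₁ = dₖaₖ − mₖ, dₖ₊₁ = (n − mₖ₊₁²)/dₖ, aₖ₊₁ = ⌊(a₀+mₖ₊₁)/dₖ₊₁⌋:
  k=1: m=35, d=1, a=70
d=1 and a=2a₀=70 at k=1, so the next step gives (m, d) = (35, 1) again — its k=1 value — and the period has length 1.

[35; 70]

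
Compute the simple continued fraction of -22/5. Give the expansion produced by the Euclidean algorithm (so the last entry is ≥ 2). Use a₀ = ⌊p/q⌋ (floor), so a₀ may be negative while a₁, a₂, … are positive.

[-5; 1, 1, 2]

-22 = -5·5 + 3
5 = 1·3 + 2
3 = 1·2 + 1
2 = 2·1 + 0  (stop)
So -22/5 = [-5; 1, 1, 2].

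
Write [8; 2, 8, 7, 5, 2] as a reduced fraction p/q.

Fold from the inside: start with 2/1.
  5 + 1/2 = 11/2
  7 + 2/11 = 79/11
  8 + 11/79 = 643/79
  2 + 79/643 = 1365/643
  8 + 643/1365 = 11563/1365

11563/1365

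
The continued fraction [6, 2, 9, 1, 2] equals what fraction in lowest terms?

Using pₖ = aₖpₖ₋₁ + pₖ₋₂ and qₖ = aₖqₖ₋₁ + qₖ₋₂:
  k=0: a=6, p=6, q=1
  k=1: a=2, p=13, q=2
  k=2: a=9, p=123, q=19
  k=3: a=1, p=136, q=21
  k=4: a=2, p=395, q=61

395/61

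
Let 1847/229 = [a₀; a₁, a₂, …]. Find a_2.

1847 = 8·229 + 15   →  a_0 = 8
229 = 15·15 + 4   →  a_1 = 15
15 = 3·4 + 3   →  a_2 = 3

3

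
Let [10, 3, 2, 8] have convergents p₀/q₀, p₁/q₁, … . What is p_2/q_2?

Using pₖ = aₖpₖ₋₁ + pₖ₋₂, qₖ = aₖqₖ₋₁ + qₖ₋₂ (with p₋₁=1, p₋₂=0, q₋₁=0, q₋₂=1):
  k=0: a=10, p=10, q=1
  k=1: a=3, p=31, q=3
  k=2: a=2, p=72, q=7

72/7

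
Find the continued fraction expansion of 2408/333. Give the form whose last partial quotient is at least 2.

2408 = 7·333 + 77
333 = 4·77 + 25
77 = 3·25 + 2
25 = 12·2 + 1
2 = 2·1 + 0  (stop)
So 2408/333 = [7; 4, 3, 12, 2].

[7; 4, 3, 12, 2]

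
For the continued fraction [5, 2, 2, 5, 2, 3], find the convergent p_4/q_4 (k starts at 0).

Using pₖ = aₖpₖ₋₁ + pₖ₋₂, qₖ = aₖqₖ₋₁ + qₖ₋₂ (with p₋₁=1, p₋₂=0, q₋₁=0, q₋₂=1):
  k=0: a=5, p=5, q=1
  k=1: a=2, p=11, q=2
  k=2: a=2, p=27, q=5
  k=3: a=5, p=146, q=27
  k=4: a=2, p=319, q=59

319/59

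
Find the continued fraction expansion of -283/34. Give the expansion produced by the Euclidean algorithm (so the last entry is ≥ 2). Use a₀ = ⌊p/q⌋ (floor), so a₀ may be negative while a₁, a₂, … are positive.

-283 = -9×34 + 23
34 = 1×23 + 11
23 = 2×11 + 1
11 = 11×1 + 0  (stop)
So -283/34 = [-9; 1, 2, 11].

[-9; 1, 2, 11]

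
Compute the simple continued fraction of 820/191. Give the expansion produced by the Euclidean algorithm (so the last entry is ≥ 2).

[4; 3, 2, 2, 3, 3]

820 = 4×191 + 56
191 = 3×56 + 23
56 = 2×23 + 10
23 = 2×10 + 3
10 = 3×3 + 1
3 = 3×1 + 0  (stop)
So 820/191 = [4; 3, 2, 2, 3, 3].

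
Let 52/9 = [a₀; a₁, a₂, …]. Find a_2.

3

52 = 5·9 + 7   →  a_0 = 5
9 = 1·7 + 2   →  a_1 = 1
7 = 3·2 + 1   →  a_2 = 3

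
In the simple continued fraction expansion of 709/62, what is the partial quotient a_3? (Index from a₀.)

2

709 = 11·62 + 27   →  a_0 = 11
62 = 2·27 + 8   →  a_1 = 2
27 = 3·8 + 3   →  a_2 = 3
8 = 2·3 + 2   →  a_3 = 2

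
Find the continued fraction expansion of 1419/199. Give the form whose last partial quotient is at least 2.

1419 = 7*199 + 26
199 = 7*26 + 17
26 = 1*17 + 9
17 = 1*9 + 8
9 = 1*8 + 1
8 = 8*1 + 0  (stop)
So 1419/199 = [7; 7, 1, 1, 1, 8].

[7; 7, 1, 1, 1, 8]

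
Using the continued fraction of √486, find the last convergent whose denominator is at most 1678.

√486 = [22; 22, 44, …] (period length 2).
Convergents:
  p_0/q_0 = 22/1
  p_1/q_1 = 485/22
  p_2/q_2 = 21362/969
  p_3/q_3 = 470449/21340
q_2 = 969 ≤ 1678 < 21340 = q_3, so the answer is 21362/969.

21362/969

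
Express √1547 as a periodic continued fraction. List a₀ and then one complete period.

[39; 3, 78]

a₀ = ⌊√1547⌋ = 39.
With m₀=0, d₀=1 and mₖ₊₁ = dₖaₖ − mₖ, dₖ₊₁ = (n − mₖ₊₁²)/dₖ, aₖ₊₁ = ⌊(a₀+mₖ₊₁)/dₖ₊₁⌋:
  k=1: m=39, d=26, a=3
  k=2: m=39, d=1, a=78
d=1 and a=2a₀=78 at k=2, so the next step gives (m, d) = (39, 26) again — its k=1 value — and the period has length 2.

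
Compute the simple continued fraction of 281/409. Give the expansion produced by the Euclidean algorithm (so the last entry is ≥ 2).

281 = 0*409 + 281
409 = 1*281 + 128
281 = 2*128 + 25
128 = 5*25 + 3
25 = 8*3 + 1
3 = 3*1 + 0  (stop)
So 281/409 = [0; 1, 2, 5, 8, 3].

[0; 1, 2, 5, 8, 3]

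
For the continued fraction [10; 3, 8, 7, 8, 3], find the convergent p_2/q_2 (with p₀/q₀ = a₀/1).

Using pₖ = aₖpₖ₋₁ + pₖ₋₂, qₖ = aₖqₖ₋₁ + qₖ₋₂ (with p₋₁=1, p₋₂=0, q₋₁=0, q₋₂=1):
  k=0: a=10, p=10, q=1
  k=1: a=3, p=31, q=3
  k=2: a=8, p=258, q=25

258/25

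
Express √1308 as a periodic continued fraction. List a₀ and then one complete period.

a₀ = ⌊√1308⌋ = 36.
With m₀=0, d₀=1 and mₖ₊₁ = dₖaₖ − mₖ, dₖ₊₁ = (n − mₖ₊₁²)/dₖ, aₖ₊₁ = ⌊(a₀+mₖ₊₁)/dₖ₊₁⌋:
  k=1: m=36, d=12, a=6
  k=2: m=36, d=1, a=72
d=1 and a=2a₀=72 at k=2, so the next step gives (m, d) = (36, 12) again — its k=1 value — and the period has length 2.

[36; 6, 72]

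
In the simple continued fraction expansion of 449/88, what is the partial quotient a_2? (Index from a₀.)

449 = 5·88 + 9   →  a_0 = 5
88 = 9·9 + 7   →  a_1 = 9
9 = 1·7 + 2   →  a_2 = 1

1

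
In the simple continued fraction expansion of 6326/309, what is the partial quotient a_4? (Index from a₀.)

1

6326 = 20·309 + 146   →  a_0 = 20
309 = 2·146 + 17   →  a_1 = 2
146 = 8·17 + 10   →  a_2 = 8
17 = 1·10 + 7   →  a_3 = 1
10 = 1·7 + 3   →  a_4 = 1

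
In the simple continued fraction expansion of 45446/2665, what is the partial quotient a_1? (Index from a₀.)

45446 = 17·2665 + 141   →  a_0 = 17
2665 = 18·141 + 127   →  a_1 = 18

18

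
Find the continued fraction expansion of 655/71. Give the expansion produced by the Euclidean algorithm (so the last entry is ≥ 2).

655 = 9×71 + 16
71 = 4×16 + 7
16 = 2×7 + 2
7 = 3×2 + 1
2 = 2×1 + 0  (stop)
So 655/71 = [9; 4, 2, 3, 2].

[9; 4, 2, 3, 2]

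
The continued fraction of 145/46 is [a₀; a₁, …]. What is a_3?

1

145 = 3·46 + 7   →  a_0 = 3
46 = 6·7 + 4   →  a_1 = 6
7 = 1·4 + 3   →  a_2 = 1
4 = 1·3 + 1   →  a_3 = 1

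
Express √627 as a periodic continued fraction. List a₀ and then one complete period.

a₀ = ⌊√627⌋ = 25.

[25; 25, 50]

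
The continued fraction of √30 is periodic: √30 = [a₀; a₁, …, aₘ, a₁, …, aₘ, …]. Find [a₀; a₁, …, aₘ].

[5; 2, 10]

a₀ = ⌊√30⌋ = 5.
With m₀=0, d₀=1 and mₖ₊₁ = dₖaₖ − mₖ, dₖ₊₁ = (n − mₖ₊₁²)/dₖ, aₖ₊₁ = ⌊(a₀+mₖ₊₁)/dₖ₊₁⌋:
  k=1: m=5, d=5, a=2
  k=2: m=5, d=1, a=10
d=1 and a=2a₀=10 at k=2, so the next step gives (m, d) = (5, 5) again — its k=1 value — and the period has length 2.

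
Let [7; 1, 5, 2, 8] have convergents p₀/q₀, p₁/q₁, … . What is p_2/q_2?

Using pₖ = aₖpₖ₋₁ + pₖ₋₂, qₖ = aₖqₖ₋₁ + qₖ₋₂ (with p₋₁=1, p₋₂=0, q₋₁=0, q₋₂=1):
  k=0: a=7, p=7, q=1
  k=1: a=1, p=8, q=1
  k=2: a=5, p=47, q=6

47/6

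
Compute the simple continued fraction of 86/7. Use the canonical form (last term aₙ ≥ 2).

86 = 12×7 + 2
7 = 3×2 + 1
2 = 2×1 + 0  (stop)
So 86/7 = [12; 3, 2].

[12; 3, 2]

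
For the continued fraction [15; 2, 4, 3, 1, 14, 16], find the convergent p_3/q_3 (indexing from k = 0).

Using pₖ = aₖpₖ₋₁ + pₖ₋₂, qₖ = aₖqₖ₋₁ + qₖ₋₂ (with p₋₁=1, p₋₂=0, q₋₁=0, q₋₂=1):
  k=0: a=15, p=15, q=1
  k=1: a=2, p=31, q=2
  k=2: a=4, p=139, q=9
  k=3: a=3, p=448, q=29

448/29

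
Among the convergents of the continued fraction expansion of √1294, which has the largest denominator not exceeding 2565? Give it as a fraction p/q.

91909/2555

√1294 = [35; 1, 34, 1, 70, …] (period length 4).
Convergents:
  p_0/q_0 = 35/1
  p_1/q_1 = 36/1
  p_2/q_2 = 1259/35
  p_3/q_3 = 1295/36
  p_4/q_4 = 91909/2555
  p_5/q_5 = 93204/2591
q_4 = 2555 ≤ 2565 < 2591 = q_5, so the answer is 91909/2555.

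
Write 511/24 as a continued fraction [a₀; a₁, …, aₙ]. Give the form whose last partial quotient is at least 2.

511 = 21·24 + 7
24 = 3·7 + 3
7 = 2·3 + 1
3 = 3·1 + 0  (stop)
So 511/24 = [21; 3, 2, 3].

[21; 3, 2, 3]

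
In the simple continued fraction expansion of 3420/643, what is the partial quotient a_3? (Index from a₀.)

3

3420 = 5·643 + 205   →  a_0 = 5
643 = 3·205 + 28   →  a_1 = 3
205 = 7·28 + 9   →  a_2 = 7
28 = 3·9 + 1   →  a_3 = 3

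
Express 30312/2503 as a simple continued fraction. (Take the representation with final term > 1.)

[12; 9, 14, 1, 1, 9]

30312 = 12×2503 + 276
2503 = 9×276 + 19
276 = 14×19 + 10
19 = 1×10 + 9
10 = 1×9 + 1
9 = 9×1 + 0  (stop)
So 30312/2503 = [12; 9, 14, 1, 1, 9].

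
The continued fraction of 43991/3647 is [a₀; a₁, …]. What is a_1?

16

43991 = 12·3647 + 227   →  a_0 = 12
3647 = 16·227 + 15   →  a_1 = 16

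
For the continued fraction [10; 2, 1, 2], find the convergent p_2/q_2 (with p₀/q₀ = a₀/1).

Using pₖ = aₖpₖ₋₁ + pₖ₋₂, qₖ = aₖqₖ₋₁ + qₖ₋₂ (with p₋₁=1, p₋₂=0, q₋₁=0, q₋₂=1):
  k=0: a=10, p=10, q=1
  k=1: a=2, p=21, q=2
  k=2: a=1, p=31, q=3

31/3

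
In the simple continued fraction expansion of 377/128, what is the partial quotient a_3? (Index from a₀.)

377 = 2·128 + 121   →  a_0 = 2
128 = 1·121 + 7   →  a_1 = 1
121 = 17·7 + 2   →  a_2 = 17
7 = 3·2 + 1   →  a_3 = 3

3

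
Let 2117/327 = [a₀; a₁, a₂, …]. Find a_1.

2117 = 6·327 + 155   →  a_0 = 6
327 = 2·155 + 17   →  a_1 = 2

2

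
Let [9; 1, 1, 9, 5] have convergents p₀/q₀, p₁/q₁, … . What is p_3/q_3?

Using pₖ = aₖpₖ₋₁ + pₖ₋₂, qₖ = aₖqₖ₋₁ + qₖ₋₂ (with p₋₁=1, p₋₂=0, q₋₁=0, q₋₂=1):
  k=0: a=9, p=9, q=1
  k=1: a=1, p=10, q=1
  k=2: a=1, p=19, q=2
  k=3: a=9, p=181, q=19

181/19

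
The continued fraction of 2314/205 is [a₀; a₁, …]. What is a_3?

2314 = 11·205 + 59   →  a_0 = 11
205 = 3·59 + 28   →  a_1 = 3
59 = 2·28 + 3   →  a_2 = 2
28 = 9·3 + 1   →  a_3 = 9

9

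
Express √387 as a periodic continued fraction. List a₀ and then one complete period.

a₀ = ⌊√387⌋ = 19.
With m₀=0, d₀=1 and mₖ₊₁ = dₖaₖ − mₖ, dₖ₊₁ = (n − mₖ₊₁²)/dₖ, aₖ₊₁ = ⌊(a₀+mₖ₊₁)/dₖ₊₁⌋:
  k=1: m=19, d=26, a=1
  k=2: m=7, d=13, a=2
  k=3: m=19, d=2, a=19
  k=4: m=19, d=13, a=2
  k=5: m=7, d=26, a=1
  k=6: m=19, d=1, a=38
d=1 and a=2a₀=38 at k=6, so the next step gives (m, d) = (19, 26) again — its k=1 value — and the period has length 6.

[19; 1, 2, 19, 2, 1, 38]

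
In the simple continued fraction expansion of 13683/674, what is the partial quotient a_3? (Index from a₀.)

13683 = 20·674 + 203   →  a_0 = 20
674 = 3·203 + 65   →  a_1 = 3
203 = 3·65 + 8   →  a_2 = 3
65 = 8·8 + 1   →  a_3 = 8

8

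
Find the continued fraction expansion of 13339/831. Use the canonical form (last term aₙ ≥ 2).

13339 = 16*831 + 43
831 = 19*43 + 14
43 = 3*14 + 1
14 = 14*1 + 0  (stop)
So 13339/831 = [16; 19, 3, 14].

[16; 19, 3, 14]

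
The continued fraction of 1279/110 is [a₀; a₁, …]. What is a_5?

6

1279 = 11·110 + 69   →  a_0 = 11
110 = 1·69 + 41   →  a_1 = 1
69 = 1·41 + 28   →  a_2 = 1
41 = 1·28 + 13   →  a_3 = 1
28 = 2·13 + 2   →  a_4 = 2
13 = 6·2 + 1   →  a_5 = 6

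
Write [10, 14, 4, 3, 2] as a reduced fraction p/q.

4300/427

Using pₖ = aₖpₖ₋₁ + pₖ₋₂ and qₖ = aₖqₖ₋₁ + qₖ₋₂:
  k=0: a=10, p=10, q=1
  k=1: a=14, p=141, q=14
  k=2: a=4, p=574, q=57
  k=3: a=3, p=1863, q=185
  k=4: a=2, p=4300, q=427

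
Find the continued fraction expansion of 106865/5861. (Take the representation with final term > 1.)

106865 = 18×5861 + 1367
5861 = 4×1367 + 393
1367 = 3×393 + 188
393 = 2×188 + 17
188 = 11×17 + 1
17 = 17×1 + 0  (stop)
So 106865/5861 = [18; 4, 3, 2, 11, 17].

[18; 4, 3, 2, 11, 17]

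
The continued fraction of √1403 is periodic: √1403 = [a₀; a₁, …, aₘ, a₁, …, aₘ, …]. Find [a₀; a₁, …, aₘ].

[37; 2, 5, 3, 1, 3, 5, 2, 74]

a₀ = ⌊√1403⌋ = 37.
With m₀=0, d₀=1 and mₖ₊₁ = dₖaₖ − mₖ, dₖ₊₁ = (n − mₖ₊₁²)/dₖ, aₖ₊₁ = ⌊(a₀+mₖ₊₁)/dₖ₊₁⌋:
  k=1: m=37, d=34, a=2
  k=2: m=31, d=13, a=5
  k=3: m=34, d=19, a=3
  k=4: m=23, d=46, a=1
  k=5: m=23, d=19, a=3
  k=6: m=34, d=13, a=5
  k=7: m=31, d=34, a=2
  k=8: m=37, d=1, a=74
d=1 and a=2a₀=74 at k=8, so the next step gives (m, d) = (37, 34) again — its k=1 value — and the period has length 8.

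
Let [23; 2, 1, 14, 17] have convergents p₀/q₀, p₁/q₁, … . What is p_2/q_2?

70/3

Using pₖ = aₖpₖ₋₁ + pₖ₋₂, qₖ = aₖqₖ₋₁ + qₖ₋₂ (with p₋₁=1, p₋₂=0, q₋₁=0, q₋₂=1):
  k=0: a=23, p=23, q=1
  k=1: a=2, p=47, q=2
  k=2: a=1, p=70, q=3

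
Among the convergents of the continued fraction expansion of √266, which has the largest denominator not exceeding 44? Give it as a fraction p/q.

685/42

√266 = [16; 3, 4, 3, 32, …] (period length 4).
Convergents:
  p_0/q_0 = 16/1
  p_1/q_1 = 49/3
  p_2/q_2 = 212/13
  p_3/q_3 = 685/42
  p_4/q_4 = 22132/1357
q_3 = 42 ≤ 44 < 1357 = q_4, so the answer is 685/42.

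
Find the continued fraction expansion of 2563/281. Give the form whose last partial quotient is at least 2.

2563 = 9·281 + 34
281 = 8·34 + 9
34 = 3·9 + 7
9 = 1·7 + 2
7 = 3·2 + 1
2 = 2·1 + 0  (stop)
So 2563/281 = [9; 8, 3, 1, 3, 2].

[9; 8, 3, 1, 3, 2]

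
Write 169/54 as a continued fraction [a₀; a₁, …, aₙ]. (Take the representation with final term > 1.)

169 = 3*54 + 7
54 = 7*7 + 5
7 = 1*5 + 2
5 = 2*2 + 1
2 = 2*1 + 0  (stop)
So 169/54 = [3; 7, 1, 2, 2].

[3; 7, 1, 2, 2]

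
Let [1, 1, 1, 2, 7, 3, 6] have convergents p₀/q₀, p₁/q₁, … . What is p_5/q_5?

Using pₖ = aₖpₖ₋₁ + pₖ₋₂, qₖ = aₖqₖ₋₁ + qₖ₋₂ (with p₋₁=1, p₋₂=0, q₋₁=0, q₋₂=1):
  k=0: a=1, p=1, q=1
  k=1: a=1, p=2, q=1
  k=2: a=1, p=3, q=2
  k=3: a=2, p=8, q=5
  k=4: a=7, p=59, q=37
  k=5: a=3, p=185, q=116

185/116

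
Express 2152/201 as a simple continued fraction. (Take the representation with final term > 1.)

2152 = 10*201 + 142
201 = 1*142 + 59
142 = 2*59 + 24
59 = 2*24 + 11
24 = 2*11 + 2
11 = 5*2 + 1
2 = 2*1 + 0  (stop)
So 2152/201 = [10; 1, 2, 2, 2, 5, 2].

[10; 1, 2, 2, 2, 5, 2]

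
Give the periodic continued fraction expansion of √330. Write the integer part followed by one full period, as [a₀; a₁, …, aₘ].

[18; 6, 36]

a₀ = ⌊√330⌋ = 18.
With m₀=0, d₀=1 and mₖ₊₁ = dₖaₖ − mₖ, dₖ₊₁ = (n − mₖ₊₁²)/dₖ, aₖ₊₁ = ⌊(a₀+mₖ₊₁)/dₖ₊₁⌋:
  k=1: m=18, d=6, a=6
  k=2: m=18, d=1, a=36
d=1 and a=2a₀=36 at k=2, so the next step gives (m, d) = (18, 6) again — its k=1 value — and the period has length 2.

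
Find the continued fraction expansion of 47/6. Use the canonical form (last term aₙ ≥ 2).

[7; 1, 5]

47 = 7×6 + 5
6 = 1×5 + 1
5 = 5×1 + 0  (stop)
So 47/6 = [7; 1, 5].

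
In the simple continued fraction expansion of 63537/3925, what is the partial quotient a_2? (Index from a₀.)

63537 = 16·3925 + 737   →  a_0 = 16
3925 = 5·737 + 240   →  a_1 = 5
737 = 3·240 + 17   →  a_2 = 3

3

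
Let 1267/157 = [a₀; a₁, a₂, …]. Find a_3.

1

1267 = 8·157 + 11   →  a_0 = 8
157 = 14·11 + 3   →  a_1 = 14
11 = 3·3 + 2   →  a_2 = 3
3 = 1·2 + 1   →  a_3 = 1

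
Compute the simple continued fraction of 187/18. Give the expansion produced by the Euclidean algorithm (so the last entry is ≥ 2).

187 = 10·18 + 7
18 = 2·7 + 4
7 = 1·4 + 3
4 = 1·3 + 1
3 = 3·1 + 0  (stop)
So 187/18 = [10; 2, 1, 1, 3].

[10; 2, 1, 1, 3]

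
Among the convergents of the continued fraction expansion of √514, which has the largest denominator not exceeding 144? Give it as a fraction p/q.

3106/137

√514 = [22; 1, 2, 22, 2, 1, 44, …] (period length 6).
Convergents:
  p_0/q_0 = 22/1
  p_1/q_1 = 23/1
  p_2/q_2 = 68/3
  p_3/q_3 = 1519/67
  p_4/q_4 = 3106/137
  p_5/q_5 = 4625/204
q_4 = 137 ≤ 144 < 204 = q_5, so the answer is 3106/137.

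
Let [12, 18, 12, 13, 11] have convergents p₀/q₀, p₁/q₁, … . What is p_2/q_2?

2616/217

Using pₖ = aₖpₖ₋₁ + pₖ₋₂, qₖ = aₖqₖ₋₁ + qₖ₋₂ (with p₋₁=1, p₋₂=0, q₋₁=0, q₋₂=1):
  k=0: a=12, p=12, q=1
  k=1: a=18, p=217, q=18
  k=2: a=12, p=2616, q=217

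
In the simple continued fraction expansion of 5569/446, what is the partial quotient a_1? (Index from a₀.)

5569 = 12·446 + 217   →  a_0 = 12
446 = 2·217 + 12   →  a_1 = 2

2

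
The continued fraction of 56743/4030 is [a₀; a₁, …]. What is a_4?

56743 = 14·4030 + 323   →  a_0 = 14
4030 = 12·323 + 154   →  a_1 = 12
323 = 2·154 + 15   →  a_2 = 2
154 = 10·15 + 4   →  a_3 = 10
15 = 3·4 + 3   →  a_4 = 3

3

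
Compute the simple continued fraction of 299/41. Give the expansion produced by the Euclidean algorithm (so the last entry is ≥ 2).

[7; 3, 2, 2, 2]

299 = 7·41 + 12
41 = 3·12 + 5
12 = 2·5 + 2
5 = 2·2 + 1
2 = 2·1 + 0  (stop)
So 299/41 = [7; 3, 2, 2, 2].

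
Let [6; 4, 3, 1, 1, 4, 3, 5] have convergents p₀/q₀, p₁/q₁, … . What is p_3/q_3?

106/17

Using pₖ = aₖpₖ₋₁ + pₖ₋₂, qₖ = aₖqₖ₋₁ + qₖ₋₂ (with p₋₁=1, p₋₂=0, q₋₁=0, q₋₂=1):
  k=0: a=6, p=6, q=1
  k=1: a=4, p=25, q=4
  k=2: a=3, p=81, q=13
  k=3: a=1, p=106, q=17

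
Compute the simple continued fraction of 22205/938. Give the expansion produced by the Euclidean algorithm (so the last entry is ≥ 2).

[23; 1, 2, 18, 17]

22205 = 23×938 + 631
938 = 1×631 + 307
631 = 2×307 + 17
307 = 18×17 + 1
17 = 17×1 + 0  (stop)
So 22205/938 = [23; 1, 2, 18, 17].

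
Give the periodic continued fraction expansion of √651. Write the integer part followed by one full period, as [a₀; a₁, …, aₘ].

a₀ = ⌊√651⌋ = 25.

[25; 1, 1, 16, 1, 1, 50]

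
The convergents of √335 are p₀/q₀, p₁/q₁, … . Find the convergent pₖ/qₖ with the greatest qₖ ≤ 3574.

√335 = [18; 3, 3, 3, 36, …] (period length 4).
Convergents:
  p_0/q_0 = 18/1
  p_1/q_1 = 55/3
  p_2/q_2 = 183/10
  p_3/q_3 = 604/33
  p_4/q_4 = 21927/1198
  p_5/q_5 = 66385/3627
q_4 = 1198 ≤ 3574 < 3627 = q_5, so the answer is 21927/1198.

21927/1198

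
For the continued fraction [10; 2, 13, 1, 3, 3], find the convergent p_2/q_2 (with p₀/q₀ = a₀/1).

283/27

Using pₖ = aₖpₖ₋₁ + pₖ₋₂, qₖ = aₖqₖ₋₁ + qₖ₋₂ (with p₋₁=1, p₋₂=0, q₋₁=0, q₋₂=1):
  k=0: a=10, p=10, q=1
  k=1: a=2, p=21, q=2
  k=2: a=13, p=283, q=27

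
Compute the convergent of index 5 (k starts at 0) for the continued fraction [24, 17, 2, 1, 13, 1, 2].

Using pₖ = aₖpₖ₋₁ + pₖ₋₂, qₖ = aₖqₖ₋₁ + qₖ₋₂ (with p₋₁=1, p₋₂=0, q₋₁=0, q₋₂=1):
  k=0: a=24, p=24, q=1
  k=1: a=17, p=409, q=17
  k=2: a=2, p=842, q=35
  k=3: a=1, p=1251, q=52
  k=4: a=13, p=17105, q=711
  k=5: a=1, p=18356, q=763

18356/763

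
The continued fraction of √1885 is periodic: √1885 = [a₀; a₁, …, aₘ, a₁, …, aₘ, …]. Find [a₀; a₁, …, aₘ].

[43; 2, 2, 2, 86]

a₀ = ⌊√1885⌋ = 43.
With m₀=0, d₀=1 and mₖ₊₁ = dₖaₖ − mₖ, dₖ₊₁ = (n − mₖ₊₁²)/dₖ, aₖ₊₁ = ⌊(a₀+mₖ₊₁)/dₖ₊₁⌋:
  k=1: m=43, d=36, a=2
  k=2: m=29, d=29, a=2
  k=3: m=29, d=36, a=2
  k=4: m=43, d=1, a=86
d=1 and a=2a₀=86 at k=4, so the next step gives (m, d) = (43, 36) again — its k=1 value — and the period has length 4.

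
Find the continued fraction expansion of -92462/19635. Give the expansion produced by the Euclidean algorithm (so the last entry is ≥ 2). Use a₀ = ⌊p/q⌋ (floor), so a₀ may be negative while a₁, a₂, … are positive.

-92462 = -5·19635 + 5713
19635 = 3·5713 + 2496
5713 = 2·2496 + 721
2496 = 3·721 + 333
721 = 2·333 + 55
333 = 6·55 + 3
55 = 18·3 + 1
3 = 3·1 + 0  (stop)
So -92462/19635 = [-5; 3, 2, 3, 2, 6, 18, 3].

[-5; 3, 2, 3, 2, 6, 18, 3]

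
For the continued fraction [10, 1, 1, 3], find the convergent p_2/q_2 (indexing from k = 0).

21/2

Using pₖ = aₖpₖ₋₁ + pₖ₋₂, qₖ = aₖqₖ₋₁ + qₖ₋₂ (with p₋₁=1, p₋₂=0, q₋₁=0, q₋₂=1):
  k=0: a=10, p=10, q=1
  k=1: a=1, p=11, q=1
  k=2: a=1, p=21, q=2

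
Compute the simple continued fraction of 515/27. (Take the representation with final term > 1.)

515 = 19×27 + 2
27 = 13×2 + 1
2 = 2×1 + 0  (stop)
So 515/27 = [19; 13, 2].

[19; 13, 2]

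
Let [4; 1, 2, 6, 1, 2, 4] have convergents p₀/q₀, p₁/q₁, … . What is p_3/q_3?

Using pₖ = aₖpₖ₋₁ + pₖ₋₂, qₖ = aₖqₖ₋₁ + qₖ₋₂ (with p₋₁=1, p₋₂=0, q₋₁=0, q₋₂=1):
  k=0: a=4, p=4, q=1
  k=1: a=1, p=5, q=1
  k=2: a=2, p=14, q=3
  k=3: a=6, p=89, q=19

89/19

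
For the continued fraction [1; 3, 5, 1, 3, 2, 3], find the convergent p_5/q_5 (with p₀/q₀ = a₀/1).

217/165

Using pₖ = aₖpₖ₋₁ + pₖ₋₂, qₖ = aₖqₖ₋₁ + qₖ₋₂ (with p₋₁=1, p₋₂=0, q₋₁=0, q₋₂=1):
  k=0: a=1, p=1, q=1
  k=1: a=3, p=4, q=3
  k=2: a=5, p=21, q=16
  k=3: a=1, p=25, q=19
  k=4: a=3, p=96, q=73
  k=5: a=2, p=217, q=165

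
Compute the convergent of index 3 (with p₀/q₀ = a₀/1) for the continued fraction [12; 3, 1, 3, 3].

Using pₖ = aₖpₖ₋₁ + pₖ₋₂, qₖ = aₖqₖ₋₁ + qₖ₋₂ (with p₋₁=1, p₋₂=0, q₋₁=0, q₋₂=1):
  k=0: a=12, p=12, q=1
  k=1: a=3, p=37, q=3
  k=2: a=1, p=49, q=4
  k=3: a=3, p=184, q=15

184/15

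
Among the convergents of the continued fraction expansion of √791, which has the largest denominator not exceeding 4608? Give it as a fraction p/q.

101249/3600

√791 = [28; 8, 56, …] (period length 2).
Convergents:
  p_0/q_0 = 28/1
  p_1/q_1 = 225/8
  p_2/q_2 = 12628/449
  p_3/q_3 = 101249/3600
  p_4/q_4 = 5682572/202049
q_3 = 3600 ≤ 4608 < 202049 = q_4, so the answer is 101249/3600.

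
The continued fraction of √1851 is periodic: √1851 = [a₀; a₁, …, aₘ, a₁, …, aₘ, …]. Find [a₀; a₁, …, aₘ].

a₀ = ⌊√1851⌋ = 43.
With m₀=0, d₀=1 and mₖ₊₁ = dₖaₖ − mₖ, dₖ₊₁ = (n − mₖ₊₁²)/dₖ, aₖ₊₁ = ⌊(a₀+mₖ₊₁)/dₖ₊₁⌋:
  k=1: m=43, d=2, a=43
  k=2: m=43, d=1, a=86
d=1 and a=2a₀=86 at k=2, so the next step gives (m, d) = (43, 2) again — its k=1 value — and the period has length 2.

[43; 43, 86]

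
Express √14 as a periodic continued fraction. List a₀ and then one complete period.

[3; 1, 2, 1, 6]

a₀ = ⌊√14⌋ = 3.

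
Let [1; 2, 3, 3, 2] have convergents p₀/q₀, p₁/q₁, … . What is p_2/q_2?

Using pₖ = aₖpₖ₋₁ + pₖ₋₂, qₖ = aₖqₖ₋₁ + qₖ₋₂ (with p₋₁=1, p₋₂=0, q₋₁=0, q₋₂=1):
  k=0: a=1, p=1, q=1
  k=1: a=2, p=3, q=2
  k=2: a=3, p=10, q=7

10/7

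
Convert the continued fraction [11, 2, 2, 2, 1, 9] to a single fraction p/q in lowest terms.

Fold from the inside: start with 9/1.
  1 + 1/9 = 10/9
  2 + 9/10 = 29/10
  2 + 10/29 = 68/29
  2 + 29/68 = 165/68
  11 + 68/165 = 1883/165

1883/165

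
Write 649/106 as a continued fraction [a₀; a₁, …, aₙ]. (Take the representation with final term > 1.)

[6; 8, 6, 2]

649 = 6·106 + 13
106 = 8·13 + 2
13 = 6·2 + 1
2 = 2·1 + 0  (stop)
So 649/106 = [6; 8, 6, 2].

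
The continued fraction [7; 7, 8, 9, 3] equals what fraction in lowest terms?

Using pₖ = aₖpₖ₋₁ + pₖ₋₂ and qₖ = aₖqₖ₋₁ + qₖ₋₂:
  k=0: a=7, p=7, q=1
  k=1: a=7, p=50, q=7
  k=2: a=8, p=407, q=57
  k=3: a=9, p=3713, q=520
  k=4: a=3, p=11546, q=1617

11546/1617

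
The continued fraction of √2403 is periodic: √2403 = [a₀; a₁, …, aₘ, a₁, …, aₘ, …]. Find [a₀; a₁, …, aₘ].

a₀ = ⌊√2403⌋ = 49.
With m₀=0, d₀=1 and mₖ₊₁ = dₖaₖ − mₖ, dₖ₊₁ = (n − mₖ₊₁²)/dₖ, aₖ₊₁ = ⌊(a₀+mₖ₊₁)/dₖ₊₁⌋:
  k=1: m=49, d=2, a=49
  k=2: m=49, d=1, a=98
d=1 and a=2a₀=98 at k=2, so the next step gives (m, d) = (49, 2) again — its k=1 value — and the period has length 2.

[49; 49, 98]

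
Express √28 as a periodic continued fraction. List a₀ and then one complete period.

a₀ = ⌊√28⌋ = 5.
With m₀=0, d₀=1 and mₖ₊₁ = dₖaₖ − mₖ, dₖ₊₁ = (n − mₖ₊₁²)/dₖ, aₖ₊₁ = ⌊(a₀+mₖ₊₁)/dₖ₊₁⌋:
  k=1: m=5, d=3, a=3
  k=2: m=4, d=4, a=2
  k=3: m=4, d=3, a=3
  k=4: m=5, d=1, a=10
d=1 and a=2a₀=10 at k=4, so the next step gives (m, d) = (5, 3) again — its k=1 value — and the period has length 4.

[5; 3, 2, 3, 10]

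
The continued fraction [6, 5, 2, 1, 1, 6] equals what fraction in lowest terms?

Fold from the inside: start with 6/1.
  1 + 1/6 = 7/6
  1 + 6/7 = 13/7
  2 + 7/13 = 33/13
  5 + 13/33 = 178/33
  6 + 33/178 = 1101/178

1101/178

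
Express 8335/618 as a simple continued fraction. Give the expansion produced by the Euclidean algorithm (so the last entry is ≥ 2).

8335 = 13·618 + 301
618 = 2·301 + 16
301 = 18·16 + 13
16 = 1·13 + 3
13 = 4·3 + 1
3 = 3·1 + 0  (stop)
So 8335/618 = [13; 2, 18, 1, 4, 3].

[13; 2, 18, 1, 4, 3]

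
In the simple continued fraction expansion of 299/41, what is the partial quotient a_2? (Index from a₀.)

2

299 = 7·41 + 12   →  a_0 = 7
41 = 3·12 + 5   →  a_1 = 3
12 = 2·5 + 2   →  a_2 = 2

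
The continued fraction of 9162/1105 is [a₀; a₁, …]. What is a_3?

3

9162 = 8·1105 + 322   →  a_0 = 8
1105 = 3·322 + 139   →  a_1 = 3
322 = 2·139 + 44   →  a_2 = 2
139 = 3·44 + 7   →  a_3 = 3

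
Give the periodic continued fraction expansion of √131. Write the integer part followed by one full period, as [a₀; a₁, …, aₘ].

[11; 2, 4, 11, 4, 2, 22]

a₀ = ⌊√131⌋ = 11.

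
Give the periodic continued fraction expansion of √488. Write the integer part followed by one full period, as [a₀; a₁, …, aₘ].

[22; 11, 44]

a₀ = ⌊√488⌋ = 22.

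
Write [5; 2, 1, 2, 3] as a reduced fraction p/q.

145/27

Using pₖ = aₖpₖ₋₁ + pₖ₋₂ and qₖ = aₖqₖ₋₁ + qₖ₋₂:
  k=0: a=5, p=5, q=1
  k=1: a=2, p=11, q=2
  k=2: a=1, p=16, q=3
  k=3: a=2, p=43, q=8
  k=4: a=3, p=145, q=27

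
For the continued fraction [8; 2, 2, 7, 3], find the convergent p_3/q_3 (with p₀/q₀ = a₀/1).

311/37

Using pₖ = aₖpₖ₋₁ + pₖ₋₂, qₖ = aₖqₖ₋₁ + qₖ₋₂ (with p₋₁=1, p₋₂=0, q₋₁=0, q₋₂=1):
  k=0: a=8, p=8, q=1
  k=1: a=2, p=17, q=2
  k=2: a=2, p=42, q=5
  k=3: a=7, p=311, q=37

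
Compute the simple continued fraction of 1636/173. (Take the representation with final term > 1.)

1636 = 9*173 + 79
173 = 2*79 + 15
79 = 5*15 + 4
15 = 3*4 + 3
4 = 1*3 + 1
3 = 3*1 + 0  (stop)
So 1636/173 = [9; 2, 5, 3, 1, 3].

[9; 2, 5, 3, 1, 3]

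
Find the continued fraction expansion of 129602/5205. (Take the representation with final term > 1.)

[24; 1, 8, 1, 19, 1, 11, 2]

129602 = 24*5205 + 4682
5205 = 1*4682 + 523
4682 = 8*523 + 498
523 = 1*498 + 25
498 = 19*25 + 23
25 = 1*23 + 2
23 = 11*2 + 1
2 = 2*1 + 0  (stop)
So 129602/5205 = [24; 1, 8, 1, 19, 1, 11, 2].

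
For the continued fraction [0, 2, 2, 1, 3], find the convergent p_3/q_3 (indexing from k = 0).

Using pₖ = aₖpₖ₋₁ + pₖ₋₂, qₖ = aₖqₖ₋₁ + qₖ₋₂ (with p₋₁=1, p₋₂=0, q₋₁=0, q₋₂=1):
  k=0: a=0, p=0, q=1
  k=1: a=2, p=1, q=2
  k=2: a=2, p=2, q=5
  k=3: a=1, p=3, q=7

3/7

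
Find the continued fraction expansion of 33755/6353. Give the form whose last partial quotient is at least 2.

33755 = 5×6353 + 1990
6353 = 3×1990 + 383
1990 = 5×383 + 75
383 = 5×75 + 8
75 = 9×8 + 3
8 = 2×3 + 2
3 = 1×2 + 1
2 = 2×1 + 0  (stop)
So 33755/6353 = [5; 3, 5, 5, 9, 2, 1, 2].

[5; 3, 5, 5, 9, 2, 1, 2]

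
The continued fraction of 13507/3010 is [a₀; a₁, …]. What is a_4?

3

13507 = 4·3010 + 1467   →  a_0 = 4
3010 = 2·1467 + 76   →  a_1 = 2
1467 = 19·76 + 23   →  a_2 = 19
76 = 3·23 + 7   →  a_3 = 3
23 = 3·7 + 2   →  a_4 = 3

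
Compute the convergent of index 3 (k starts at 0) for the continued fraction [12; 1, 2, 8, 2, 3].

317/25

Using pₖ = aₖpₖ₋₁ + pₖ₋₂, qₖ = aₖqₖ₋₁ + qₖ₋₂ (with p₋₁=1, p₋₂=0, q₋₁=0, q₋₂=1):
  k=0: a=12, p=12, q=1
  k=1: a=1, p=13, q=1
  k=2: a=2, p=38, q=3
  k=3: a=8, p=317, q=25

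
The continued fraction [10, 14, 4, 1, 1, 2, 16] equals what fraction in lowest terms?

53977/5360

Fold from the inside: start with 16/1.
  2 + 1/16 = 33/16
  1 + 16/33 = 49/33
  1 + 33/49 = 82/49
  4 + 49/82 = 377/82
  14 + 82/377 = 5360/377
  10 + 377/5360 = 53977/5360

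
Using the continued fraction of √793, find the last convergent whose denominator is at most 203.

√793 = [28; 6, 4, 6, 56, …] (period length 4).
Convergents:
  p_0/q_0 = 28/1
  p_1/q_1 = 169/6
  p_2/q_2 = 704/25
  p_3/q_3 = 4393/156
  p_4/q_4 = 246712/8761
q_3 = 156 ≤ 203 < 8761 = q_4, so the answer is 4393/156.

4393/156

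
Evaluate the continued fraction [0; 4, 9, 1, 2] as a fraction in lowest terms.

Fold from the inside: start with 2/1.
  1 + 1/2 = 3/2
  9 + 2/3 = 29/3
  4 + 3/29 = 119/29
  0 + 29/119 = 29/119

29/119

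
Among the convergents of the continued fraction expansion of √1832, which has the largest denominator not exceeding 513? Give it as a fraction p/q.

18362/429

√1832 = [42; 1, 4, 21, 4, 1, 84, …] (period length 6).
Convergents:
  p_0/q_0 = 42/1
  p_1/q_1 = 43/1
  p_2/q_2 = 214/5
  p_3/q_3 = 4537/106
  p_4/q_4 = 18362/429
  p_5/q_5 = 22899/535
q_4 = 429 ≤ 513 < 535 = q_5, so the answer is 18362/429.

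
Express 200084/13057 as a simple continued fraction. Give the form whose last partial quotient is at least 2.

[15; 3, 11, 2, 3, 17, 3]

200084 = 15×13057 + 4229
13057 = 3×4229 + 370
4229 = 11×370 + 159
370 = 2×159 + 52
159 = 3×52 + 3
52 = 17×3 + 1
3 = 3×1 + 0  (stop)
So 200084/13057 = [15; 3, 11, 2, 3, 17, 3].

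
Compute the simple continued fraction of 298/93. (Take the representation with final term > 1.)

[3; 4, 1, 8, 2]

298 = 3*93 + 19
93 = 4*19 + 17
19 = 1*17 + 2
17 = 8*2 + 1
2 = 2*1 + 0  (stop)
So 298/93 = [3; 4, 1, 8, 2].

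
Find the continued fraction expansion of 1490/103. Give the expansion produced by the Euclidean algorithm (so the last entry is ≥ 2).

1490 = 14·103 + 48
103 = 2·48 + 7
48 = 6·7 + 6
7 = 1·6 + 1
6 = 6·1 + 0  (stop)
So 1490/103 = [14; 2, 6, 1, 6].

[14; 2, 6, 1, 6]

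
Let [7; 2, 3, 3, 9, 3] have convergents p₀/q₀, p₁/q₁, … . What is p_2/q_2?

52/7

Using pₖ = aₖpₖ₋₁ + pₖ₋₂, qₖ = aₖqₖ₋₁ + qₖ₋₂ (with p₋₁=1, p₋₂=0, q₋₁=0, q₋₂=1):
  k=0: a=7, p=7, q=1
  k=1: a=2, p=15, q=2
  k=2: a=3, p=52, q=7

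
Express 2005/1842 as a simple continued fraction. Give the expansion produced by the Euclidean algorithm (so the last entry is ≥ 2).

[1; 11, 3, 3, 16]

2005 = 1×1842 + 163
1842 = 11×163 + 49
163 = 3×49 + 16
49 = 3×16 + 1
16 = 16×1 + 0  (stop)
So 2005/1842 = [1; 11, 3, 3, 16].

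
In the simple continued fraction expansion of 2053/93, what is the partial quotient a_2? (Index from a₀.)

3

2053 = 22·93 + 7   →  a_0 = 22
93 = 13·7 + 2   →  a_1 = 13
7 = 3·2 + 1   →  a_2 = 3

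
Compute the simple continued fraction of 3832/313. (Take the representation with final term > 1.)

[12; 4, 8, 2, 4]

3832 = 12*313 + 76
313 = 4*76 + 9
76 = 8*9 + 4
9 = 2*4 + 1
4 = 4*1 + 0  (stop)
So 3832/313 = [12; 4, 8, 2, 4].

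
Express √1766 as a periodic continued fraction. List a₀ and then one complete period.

a₀ = ⌊√1766⌋ = 42.
With m₀=0, d₀=1 and mₖ₊₁ = dₖaₖ − mₖ, dₖ₊₁ = (n − mₖ₊₁²)/dₖ, aₖ₊₁ = ⌊(a₀+mₖ₊₁)/dₖ₊₁⌋:
  k=1: m=42, d=2, a=42
  k=2: m=42, d=1, a=84
d=1 and a=2a₀=84 at k=2, so the next step gives (m, d) = (42, 2) again — its k=1 value — and the period has length 2.

[42; 42, 84]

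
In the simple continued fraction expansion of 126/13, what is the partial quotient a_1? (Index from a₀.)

1

126 = 9·13 + 9   →  a_0 = 9
13 = 1·9 + 4   →  a_1 = 1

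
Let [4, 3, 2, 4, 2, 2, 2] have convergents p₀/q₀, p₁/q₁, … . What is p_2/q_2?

Using pₖ = aₖpₖ₋₁ + pₖ₋₂, qₖ = aₖqₖ₋₁ + qₖ₋₂ (with p₋₁=1, p₋₂=0, q₋₁=0, q₋₂=1):
  k=0: a=4, p=4, q=1
  k=1: a=3, p=13, q=3
  k=2: a=2, p=30, q=7

30/7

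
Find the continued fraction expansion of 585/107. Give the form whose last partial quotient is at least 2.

585 = 5*107 + 50
107 = 2*50 + 7
50 = 7*7 + 1
7 = 7*1 + 0  (stop)
So 585/107 = [5; 2, 7, 7].

[5; 2, 7, 7]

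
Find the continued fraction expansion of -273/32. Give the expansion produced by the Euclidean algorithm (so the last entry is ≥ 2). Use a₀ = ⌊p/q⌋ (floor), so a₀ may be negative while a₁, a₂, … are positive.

-273 = -9×32 + 15
32 = 2×15 + 2
15 = 7×2 + 1
2 = 2×1 + 0  (stop)
So -273/32 = [-9; 2, 7, 2].

[-9; 2, 7, 2]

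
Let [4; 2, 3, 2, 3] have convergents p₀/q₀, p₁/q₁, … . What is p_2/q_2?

Using pₖ = aₖpₖ₋₁ + pₖ₋₂, qₖ = aₖqₖ₋₁ + qₖ₋₂ (with p₋₁=1, p₋₂=0, q₋₁=0, q₋₂=1):
  k=0: a=4, p=4, q=1
  k=1: a=2, p=9, q=2
  k=2: a=3, p=31, q=7

31/7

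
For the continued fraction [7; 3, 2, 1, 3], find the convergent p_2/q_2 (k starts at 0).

Using pₖ = aₖpₖ₋₁ + pₖ₋₂, qₖ = aₖqₖ₋₁ + qₖ₋₂ (with p₋₁=1, p₋₂=0, q₋₁=0, q₋₂=1):
  k=0: a=7, p=7, q=1
  k=1: a=3, p=22, q=3
  k=2: a=2, p=51, q=7

51/7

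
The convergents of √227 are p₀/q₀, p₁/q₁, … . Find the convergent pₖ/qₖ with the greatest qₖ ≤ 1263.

6795/451

√227 = [15; 15, 30, …] (period length 2).
Convergents:
  p_0/q_0 = 15/1
  p_1/q_1 = 226/15
  p_2/q_2 = 6795/451
  p_3/q_3 = 102151/6780
q_2 = 451 ≤ 1263 < 6780 = q_3, so the answer is 6795/451.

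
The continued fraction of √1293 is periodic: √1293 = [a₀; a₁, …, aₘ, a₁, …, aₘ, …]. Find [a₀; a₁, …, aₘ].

[35; 1, 22, 1, 70]

a₀ = ⌊√1293⌋ = 35.
With m₀=0, d₀=1 and mₖ₊₁ = dₖaₖ − mₖ, dₖ₊₁ = (n − mₖ₊₁²)/dₖ, aₖ₊₁ = ⌊(a₀+mₖ₊₁)/dₖ₊₁⌋:
  k=1: m=35, d=68, a=1
  k=2: m=33, d=3, a=22
  k=3: m=33, d=68, a=1
  k=4: m=35, d=1, a=70
d=1 and a=2a₀=70 at k=4, so the next step gives (m, d) = (35, 68) again — its k=1 value — and the period has length 4.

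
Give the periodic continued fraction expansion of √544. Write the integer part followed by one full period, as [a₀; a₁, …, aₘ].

[23; 3, 11, 3, 46]

a₀ = ⌊√544⌋ = 23.
With m₀=0, d₀=1 and mₖ₊₁ = dₖaₖ − mₖ, dₖ₊₁ = (n − mₖ₊₁²)/dₖ, aₖ₊₁ = ⌊(a₀+mₖ₊₁)/dₖ₊₁⌋:
  k=1: m=23, d=15, a=3
  k=2: m=22, d=4, a=11
  k=3: m=22, d=15, a=3
  k=4: m=23, d=1, a=46
d=1 and a=2a₀=46 at k=4, so the next step gives (m, d) = (23, 15) again — its k=1 value — and the period has length 4.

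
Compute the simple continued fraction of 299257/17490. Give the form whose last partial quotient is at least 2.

[17; 9, 13, 9, 5, 3]

299257 = 17×17490 + 1927
17490 = 9×1927 + 147
1927 = 13×147 + 16
147 = 9×16 + 3
16 = 5×3 + 1
3 = 3×1 + 0  (stop)
So 299257/17490 = [17; 9, 13, 9, 5, 3].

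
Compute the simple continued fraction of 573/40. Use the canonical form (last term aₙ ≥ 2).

[14; 3, 13]

573 = 14*40 + 13
40 = 3*13 + 1
13 = 13*1 + 0  (stop)
So 573/40 = [14; 3, 13].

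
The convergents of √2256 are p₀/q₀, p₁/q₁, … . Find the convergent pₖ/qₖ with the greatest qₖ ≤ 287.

√2256 = [47; 2, 94, …] (period length 2).
Convergents:
  p_0/q_0 = 47/1
  p_1/q_1 = 95/2
  p_2/q_2 = 8977/189
  p_3/q_3 = 18049/380
q_2 = 189 ≤ 287 < 380 = q_3, so the answer is 8977/189.

8977/189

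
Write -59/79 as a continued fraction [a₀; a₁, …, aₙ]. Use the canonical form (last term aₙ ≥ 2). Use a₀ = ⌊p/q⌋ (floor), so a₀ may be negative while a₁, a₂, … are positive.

-59 = -1×79 + 20
79 = 3×20 + 19
20 = 1×19 + 1
19 = 19×1 + 0  (stop)
So -59/79 = [-1; 3, 1, 19].

[-1; 3, 1, 19]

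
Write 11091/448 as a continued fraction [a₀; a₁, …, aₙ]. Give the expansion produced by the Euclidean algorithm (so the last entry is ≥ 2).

[24; 1, 3, 9, 12]

11091 = 24*448 + 339
448 = 1*339 + 109
339 = 3*109 + 12
109 = 9*12 + 1
12 = 12*1 + 0  (stop)
So 11091/448 = [24; 1, 3, 9, 12].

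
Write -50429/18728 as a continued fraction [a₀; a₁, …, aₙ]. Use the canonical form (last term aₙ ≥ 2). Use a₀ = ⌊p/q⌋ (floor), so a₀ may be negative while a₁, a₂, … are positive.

-50429 = -3·18728 + 5755
18728 = 3·5755 + 1463
5755 = 3·1463 + 1366
1463 = 1·1366 + 97
1366 = 14·97 + 8
97 = 12·8 + 1
8 = 8·1 + 0  (stop)
So -50429/18728 = [-3; 3, 3, 1, 14, 12, 8].

[-3; 3, 3, 1, 14, 12, 8]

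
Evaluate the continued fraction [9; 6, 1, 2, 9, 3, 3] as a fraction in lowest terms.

17659/1930

Using pₖ = aₖpₖ₋₁ + pₖ₋₂ and qₖ = aₖqₖ₋₁ + qₖ₋₂:
  k=0: a=9, p=9, q=1
  k=1: a=6, p=55, q=6
  k=2: a=1, p=64, q=7
  k=3: a=2, p=183, q=20
  k=4: a=9, p=1711, q=187
  k=5: a=3, p=5316, q=581
  k=6: a=3, p=17659, q=1930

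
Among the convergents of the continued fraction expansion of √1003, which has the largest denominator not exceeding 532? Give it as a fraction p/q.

√1003 = [31; 1, 2, 31, 2, 1, 62, …] (period length 6).
Convergents:
  p_0/q_0 = 31/1
  p_1/q_1 = 32/1
  p_2/q_2 = 95/3
  p_3/q_3 = 2977/94
  p_4/q_4 = 6049/191
  p_5/q_5 = 9026/285
  p_6/q_6 = 565661/17861
q_5 = 285 ≤ 532 < 17861 = q_6, so the answer is 9026/285.

9026/285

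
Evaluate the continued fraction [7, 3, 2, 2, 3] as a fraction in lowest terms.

Fold from the inside: start with 3/1.
  2 + 1/3 = 7/3
  2 + 3/7 = 17/7
  3 + 7/17 = 58/17
  7 + 17/58 = 423/58

423/58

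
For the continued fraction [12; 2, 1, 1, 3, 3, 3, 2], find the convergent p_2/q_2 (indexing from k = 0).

Using pₖ = aₖpₖ₋₁ + pₖ₋₂, qₖ = aₖqₖ₋₁ + qₖ₋₂ (with p₋₁=1, p₋₂=0, q₋₁=0, q₋₂=1):
  k=0: a=12, p=12, q=1
  k=1: a=2, p=25, q=2
  k=2: a=1, p=37, q=3

37/3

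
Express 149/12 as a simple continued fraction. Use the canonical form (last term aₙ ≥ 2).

149 = 12·12 + 5
12 = 2·5 + 2
5 = 2·2 + 1
2 = 2·1 + 0  (stop)
So 149/12 = [12; 2, 2, 2].

[12; 2, 2, 2]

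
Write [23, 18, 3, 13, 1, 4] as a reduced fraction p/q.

89567/3885

Fold from the inside: start with 4/1.
  1 + 1/4 = 5/4
  13 + 4/5 = 69/5
  3 + 5/69 = 212/69
  18 + 69/212 = 3885/212
  23 + 212/3885 = 89567/3885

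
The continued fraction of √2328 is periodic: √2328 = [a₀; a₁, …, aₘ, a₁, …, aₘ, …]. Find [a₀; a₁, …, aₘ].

a₀ = ⌊√2328⌋ = 48.

[48; 4, 96]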